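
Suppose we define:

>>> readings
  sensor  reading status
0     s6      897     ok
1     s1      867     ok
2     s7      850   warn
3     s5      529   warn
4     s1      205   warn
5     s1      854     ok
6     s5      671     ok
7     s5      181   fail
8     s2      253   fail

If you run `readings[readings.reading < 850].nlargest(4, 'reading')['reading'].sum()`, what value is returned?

1658

filter rows where reading < 850:
  sensor  reading status
3     s5      529   warn
4     s1      205   warn
6     s5      671     ok
7     s5      181   fail
8     s2      253   fail
take 4 rows with largest reading:
  sensor  reading status
6     s5      671     ok
3     s5      529   warn
8     s2      253   fail
4     s1      205   warn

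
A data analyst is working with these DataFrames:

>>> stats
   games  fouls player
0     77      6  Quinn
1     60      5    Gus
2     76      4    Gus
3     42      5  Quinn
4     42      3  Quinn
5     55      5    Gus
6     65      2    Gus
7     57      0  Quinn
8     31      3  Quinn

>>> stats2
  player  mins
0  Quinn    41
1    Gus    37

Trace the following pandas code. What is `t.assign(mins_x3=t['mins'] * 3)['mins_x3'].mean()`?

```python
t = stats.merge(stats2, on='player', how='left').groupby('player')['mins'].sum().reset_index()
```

529.5

merge on 'player' (how='left') → 9 rows:
   games  fouls player  mins
0     77      6  Quinn    41
1     60      5    Gus    37
2     76      4    Gus    37
3     42      5  Quinn    41
4     42      3  Quinn    41
5     55      5    Gus    37
6     65      2    Gus    37
7     57      0  Quinn    41
8     31      3  Quinn    41
group by player, sum of mins:
player
Gus      148
Quinn    205
Name: mins, dtype: int64
reset_index():
  player  mins
0    Gus   148
1  Quinn   205
add column mins_x3 = t['mins'] * 3:
  player  mins  mins_x3
0    Gus   148      444
1  Quinn   205      615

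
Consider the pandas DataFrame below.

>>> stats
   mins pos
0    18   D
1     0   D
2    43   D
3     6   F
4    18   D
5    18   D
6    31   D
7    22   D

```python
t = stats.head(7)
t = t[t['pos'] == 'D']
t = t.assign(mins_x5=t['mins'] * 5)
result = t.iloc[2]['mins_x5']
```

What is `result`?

215

take first 7 rows:
   mins pos
0    18   D
1     0   D
2    43   D
3     6   F
4    18   D
5    18   D
6    31   D
filter rows where pos == 'D':
   mins pos
0    18   D
1     0   D
2    43   D
4    18   D
5    18   D
6    31   D
add column mins_x5 = t['mins'] * 5:
   mins pos  mins_x5
0    18   D       90
1     0   D        0
2    43   D      215
4    18   D       90
5    18   D       90
6    31   D      155
So iloc[2]['mins_x5'] = 215.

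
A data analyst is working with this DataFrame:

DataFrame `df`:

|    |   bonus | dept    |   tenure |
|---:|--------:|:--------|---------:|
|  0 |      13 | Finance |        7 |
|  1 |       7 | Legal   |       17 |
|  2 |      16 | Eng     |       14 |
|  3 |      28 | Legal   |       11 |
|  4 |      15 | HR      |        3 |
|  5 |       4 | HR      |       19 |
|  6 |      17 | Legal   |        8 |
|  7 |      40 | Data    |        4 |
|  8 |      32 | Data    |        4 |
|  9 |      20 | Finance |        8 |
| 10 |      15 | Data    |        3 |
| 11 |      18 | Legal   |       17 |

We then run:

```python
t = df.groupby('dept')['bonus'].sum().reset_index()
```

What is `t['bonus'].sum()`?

225

group by dept, sum of bonus:
dept
Data       87
Eng        16
Finance    33
HR         19
Legal      70
Name: bonus, dtype: int64
reset_index():
      dept  bonus
0     Data     87
1      Eng     16
2  Finance     33
3       HR     19
4    Legal     70
Taking the sum of column 'bonus' gives 225.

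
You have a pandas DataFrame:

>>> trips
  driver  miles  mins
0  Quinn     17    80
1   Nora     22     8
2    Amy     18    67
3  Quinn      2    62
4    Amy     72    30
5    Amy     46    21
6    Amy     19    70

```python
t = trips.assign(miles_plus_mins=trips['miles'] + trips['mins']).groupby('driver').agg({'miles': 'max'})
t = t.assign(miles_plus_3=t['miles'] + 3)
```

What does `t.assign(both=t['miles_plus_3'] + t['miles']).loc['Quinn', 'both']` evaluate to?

add column miles_plus_mins = trips['miles'] + trips['mins']:
  driver  miles  mins  miles_plus_mins
0  Quinn     17    80               97
1   Nora     22     8               30
2    Amy     18    67               85
3  Quinn      2    62               64
4    Amy     72    30              102
5    Amy     46    21               67
6    Amy     19    70               89
group by driver, max of miles:
        miles
driver       
Amy        72
Nora       22
Quinn      17
add column miles_plus_3 = t['miles'] + 3:
        miles  miles_plus_3
driver                     
Amy        72            75
Nora       22            25
Quinn      17            20
add column both = t['miles_plus_3'] + t['miles']:
        miles  miles_plus_3  both
driver                           
Amy        72            75   147
Nora       22            25    47
Quinn      17            20    37

37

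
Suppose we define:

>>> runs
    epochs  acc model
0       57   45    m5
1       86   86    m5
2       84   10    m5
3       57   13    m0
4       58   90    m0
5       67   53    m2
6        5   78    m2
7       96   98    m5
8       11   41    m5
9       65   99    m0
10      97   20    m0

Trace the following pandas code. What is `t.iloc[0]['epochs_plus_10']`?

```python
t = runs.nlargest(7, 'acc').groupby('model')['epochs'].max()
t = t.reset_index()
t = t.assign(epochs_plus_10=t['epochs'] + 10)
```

75

take 7 rows with largest acc:
   epochs  acc model
9      65   99    m0
7      96   98    m5
4      58   90    m0
1      86   86    m5
6       5   78    m2
5      67   53    m2
0      57   45    m5
group by model, max of epochs:
model
m0    65
m2    67
m5    96
Name: epochs, dtype: int64
reset_index():
  model  epochs
0    m0      65
1    m2      67
2    m5      96
add column epochs_plus_10 = t['epochs'] + 10:
  model  epochs  epochs_plus_10
0    m0      65              75
1    m2      67              77
2    m5      96             106
Then the value at position 0, column 'epochs_plus_10': 75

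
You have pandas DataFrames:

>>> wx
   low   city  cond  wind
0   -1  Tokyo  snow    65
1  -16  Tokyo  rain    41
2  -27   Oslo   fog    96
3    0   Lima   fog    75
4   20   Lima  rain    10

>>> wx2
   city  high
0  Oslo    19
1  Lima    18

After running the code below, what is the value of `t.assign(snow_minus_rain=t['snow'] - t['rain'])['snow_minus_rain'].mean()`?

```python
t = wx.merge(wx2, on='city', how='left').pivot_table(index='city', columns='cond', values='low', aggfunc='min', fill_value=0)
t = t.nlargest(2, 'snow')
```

merge on 'city' (how='left') → 5 rows:
   low   city  cond  wind  high
0   -1  Tokyo  snow    65   NaN
1  -16  Tokyo  rain    41   NaN
2  -27   Oslo   fog    96  19.0
3    0   Lima   fog    75  18.0
4   20   Lima  rain    10  18.0
pivot: rows=city, cols=cond, min(low):
cond   fog  rain  snow
city                  
Lima     0    20     0
Oslo   -27     0     0
Tokyo    0   -16    -1
take 2 rows with largest snow:
cond  fog  rain  snow
city                 
Lima    0    20     0
Oslo  -27     0     0
add column snow_minus_rain = t['snow'] - t['rain']:
cond  fog  rain  snow  snow_minus_rain
city                                  
Lima    0    20     0              -20
Oslo  -27     0     0                0
The mean of column 'snow_minus_rain' is -10.0.

-10.0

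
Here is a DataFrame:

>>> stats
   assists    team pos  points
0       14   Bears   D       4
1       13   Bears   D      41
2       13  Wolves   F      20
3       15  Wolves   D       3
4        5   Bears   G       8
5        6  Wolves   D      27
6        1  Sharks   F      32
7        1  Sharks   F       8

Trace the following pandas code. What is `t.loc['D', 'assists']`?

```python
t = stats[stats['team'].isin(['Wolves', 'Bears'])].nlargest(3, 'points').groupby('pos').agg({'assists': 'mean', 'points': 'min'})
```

filter rows where team in ['Wolves', 'Bears']:
   assists    team pos  points
0       14   Bears   D       4
1       13   Bears   D      41
2       13  Wolves   F      20
3       15  Wolves   D       3
4        5   Bears   G       8
5        6  Wolves   D      27
take 3 rows with largest points:
   assists    team pos  points
1       13   Bears   D      41
5        6  Wolves   D      27
2       13  Wolves   F      20
group by pos: mean(assists), min(points):
     assists  points
pos                 
D        9.5      27
F       13.0      20
Finally, value at row 'D', column 'assists' = 9.5.

9.5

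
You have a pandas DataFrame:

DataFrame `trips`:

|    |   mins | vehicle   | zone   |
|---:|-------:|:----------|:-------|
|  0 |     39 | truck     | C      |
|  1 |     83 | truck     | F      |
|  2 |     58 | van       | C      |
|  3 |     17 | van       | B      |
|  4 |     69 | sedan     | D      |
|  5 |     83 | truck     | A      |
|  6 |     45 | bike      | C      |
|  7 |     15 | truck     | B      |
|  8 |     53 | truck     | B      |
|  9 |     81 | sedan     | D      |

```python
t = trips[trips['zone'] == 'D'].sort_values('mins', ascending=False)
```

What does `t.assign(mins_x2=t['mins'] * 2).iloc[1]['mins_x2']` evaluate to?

138

filter rows where zone == 'D':
   mins vehicle zone
4    69   sedan    D
9    81   sedan    D
sort by mins descending:
   mins vehicle zone
9    81   sedan    D
4    69   sedan    D
add column mins_x2 = t['mins'] * 2:
   mins vehicle zone  mins_x2
9    81   sedan    D      162
4    69   sedan    D      138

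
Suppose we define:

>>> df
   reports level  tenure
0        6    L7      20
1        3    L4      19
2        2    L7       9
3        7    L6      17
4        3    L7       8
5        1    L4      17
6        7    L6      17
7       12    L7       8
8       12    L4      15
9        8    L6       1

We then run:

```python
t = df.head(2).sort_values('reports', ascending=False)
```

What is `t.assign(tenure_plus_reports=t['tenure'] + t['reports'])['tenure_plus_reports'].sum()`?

48

take first 2 rows:
   reports level  tenure
0        6    L7      20
1        3    L4      19
sort by reports descending:
   reports level  tenure
0        6    L7      20
1        3    L4      19
add column tenure_plus_reports = t['tenure'] + t['reports']:
   reports level  tenure  tenure_plus_reports
0        6    L7      20                   26
1        3    L4      19                   22
So sum() = 48.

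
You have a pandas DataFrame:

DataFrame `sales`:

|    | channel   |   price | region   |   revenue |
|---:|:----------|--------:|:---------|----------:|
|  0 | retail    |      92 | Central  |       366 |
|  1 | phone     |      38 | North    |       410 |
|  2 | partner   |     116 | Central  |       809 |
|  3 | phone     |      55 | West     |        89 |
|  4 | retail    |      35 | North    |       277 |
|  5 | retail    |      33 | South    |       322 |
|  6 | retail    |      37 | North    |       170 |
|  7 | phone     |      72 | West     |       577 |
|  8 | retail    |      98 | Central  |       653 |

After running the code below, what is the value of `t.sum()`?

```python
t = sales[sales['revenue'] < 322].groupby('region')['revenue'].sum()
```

536

filter rows where revenue < 322:
  channel  price region  revenue
3   phone     55   West       89
4  retail     35  North      277
6  retail     37  North      170
group by region, sum of revenue:
region
North    447
West      89
Name: revenue, dtype: int64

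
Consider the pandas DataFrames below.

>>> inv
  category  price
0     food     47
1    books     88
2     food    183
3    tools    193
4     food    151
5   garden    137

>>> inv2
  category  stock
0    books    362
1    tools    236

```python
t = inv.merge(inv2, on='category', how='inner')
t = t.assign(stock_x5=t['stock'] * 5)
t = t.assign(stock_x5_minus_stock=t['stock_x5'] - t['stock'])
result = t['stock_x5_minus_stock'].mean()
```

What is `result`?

merge on 'category' (how='inner') → 2 rows:
  category  price  stock
0    books     88    362
1    tools    193    236
add column stock_x5 = t['stock'] * 5:
  category  price  stock  stock_x5
0    books     88    362      1810
1    tools    193    236      1180
add column stock_x5_minus_stock = t['stock_x5'] - t['stock']:
  category  price  stock  stock_x5  stock_x5_minus_stock
0    books     88    362      1810                  1448
1    tools    193    236      1180                   944
Reading off the mean of column 'stock_x5_minus_stock', we get 1196.0.

1196.0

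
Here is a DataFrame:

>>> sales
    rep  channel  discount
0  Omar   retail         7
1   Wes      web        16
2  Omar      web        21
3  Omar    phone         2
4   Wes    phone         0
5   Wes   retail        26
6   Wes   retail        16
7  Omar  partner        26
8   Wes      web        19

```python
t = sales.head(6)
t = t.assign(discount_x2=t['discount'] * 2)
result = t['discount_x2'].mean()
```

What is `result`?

take first 6 rows:
    rep channel  discount
0  Omar  retail         7
1   Wes     web        16
2  Omar     web        21
3  Omar   phone         2
4   Wes   phone         0
5   Wes  retail        26
add column discount_x2 = t['discount'] * 2:
    rep channel  discount  discount_x2
0  Omar  retail         7           14
1   Wes     web        16           32
2  Omar     web        21           42
3  Omar   phone         2            4
4   Wes   phone         0            0
5   Wes  retail        26           52

24.0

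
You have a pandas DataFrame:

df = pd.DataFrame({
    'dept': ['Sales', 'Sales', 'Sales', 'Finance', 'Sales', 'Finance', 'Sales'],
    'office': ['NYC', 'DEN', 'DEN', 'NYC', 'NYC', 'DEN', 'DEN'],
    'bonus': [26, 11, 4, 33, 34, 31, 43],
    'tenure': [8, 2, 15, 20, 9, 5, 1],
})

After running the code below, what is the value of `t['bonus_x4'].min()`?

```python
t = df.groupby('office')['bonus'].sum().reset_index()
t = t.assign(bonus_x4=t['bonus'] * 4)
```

group by office, sum of bonus:
office
DEN    89
NYC    93
Name: bonus, dtype: int64
reset_index():
  office  bonus
0    DEN     89
1    NYC     93
add column bonus_x4 = t['bonus'] * 4:
  office  bonus  bonus_x4
0    DEN     89       356
1    NYC     93       372
So min() = 356.

356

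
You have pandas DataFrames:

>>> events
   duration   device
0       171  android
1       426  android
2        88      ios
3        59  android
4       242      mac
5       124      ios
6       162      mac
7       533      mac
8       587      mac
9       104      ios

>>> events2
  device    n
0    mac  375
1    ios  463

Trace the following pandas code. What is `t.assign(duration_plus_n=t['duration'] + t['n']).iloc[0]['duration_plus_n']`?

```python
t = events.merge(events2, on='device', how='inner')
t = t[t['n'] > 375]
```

551

merge on 'device' (how='inner') → 7 rows:
   duration device    n
0        88    ios  463
1       242    mac  375
2       124    ios  463
3       162    mac  375
4       533    mac  375
5       587    mac  375
6       104    ios  463
filter rows where n > 375:
   duration device    n
0        88    ios  463
2       124    ios  463
6       104    ios  463
add column duration_plus_n = t['duration'] + t['n']:
   duration device    n  duration_plus_n
0        88    ios  463              551
2       124    ios  463              587
6       104    ios  463              567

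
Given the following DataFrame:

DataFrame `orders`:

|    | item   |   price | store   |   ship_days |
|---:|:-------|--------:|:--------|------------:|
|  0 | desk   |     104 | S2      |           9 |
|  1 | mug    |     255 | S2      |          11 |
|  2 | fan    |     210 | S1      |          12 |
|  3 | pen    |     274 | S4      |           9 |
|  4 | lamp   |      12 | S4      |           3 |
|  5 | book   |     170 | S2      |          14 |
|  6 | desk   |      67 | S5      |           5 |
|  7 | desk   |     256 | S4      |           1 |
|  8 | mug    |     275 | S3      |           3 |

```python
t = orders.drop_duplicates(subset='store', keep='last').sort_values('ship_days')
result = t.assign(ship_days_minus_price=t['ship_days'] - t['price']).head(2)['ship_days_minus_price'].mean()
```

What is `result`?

drop duplicate store (keep=last):
   item  price store  ship_days
2   fan    210    S1         12
5  book    170    S2         14
6  desk     67    S5          5
7  desk    256    S4          1
8   mug    275    S3          3
sort by ship_days:
   item  price store  ship_days
7  desk    256    S4          1
8   mug    275    S3          3
6  desk     67    S5          5
2   fan    210    S1         12
5  book    170    S2         14
add column ship_days_minus_price = t['ship_days'] - t['price']:
   item  price store  ship_days  ship_days_minus_price
7  desk    256    S4          1                   -255
8   mug    275    S3          3                   -272
6  desk     67    S5          5                    -62
2   fan    210    S1         12                   -198
5  book    170    S2         14                   -156
take first 2 rows:
   item  price store  ship_days  ship_days_minus_price
7  desk    256    S4          1                   -255
8   mug    275    S3          3                   -272
So mean() = -263.5.

-263.5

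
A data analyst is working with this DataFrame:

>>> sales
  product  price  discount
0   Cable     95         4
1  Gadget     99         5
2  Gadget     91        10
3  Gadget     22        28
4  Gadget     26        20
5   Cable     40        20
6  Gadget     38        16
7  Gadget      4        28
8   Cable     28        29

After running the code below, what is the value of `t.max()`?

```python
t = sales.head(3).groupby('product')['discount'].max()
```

10

take first 3 rows:
  product  price  discount
0   Cable     95         4
1  Gadget     99         5
2  Gadget     91        10
group by product, max of discount:
product
Cable      4
Gadget    10
Name: discount, dtype: int64
The max of the resulting series is 10.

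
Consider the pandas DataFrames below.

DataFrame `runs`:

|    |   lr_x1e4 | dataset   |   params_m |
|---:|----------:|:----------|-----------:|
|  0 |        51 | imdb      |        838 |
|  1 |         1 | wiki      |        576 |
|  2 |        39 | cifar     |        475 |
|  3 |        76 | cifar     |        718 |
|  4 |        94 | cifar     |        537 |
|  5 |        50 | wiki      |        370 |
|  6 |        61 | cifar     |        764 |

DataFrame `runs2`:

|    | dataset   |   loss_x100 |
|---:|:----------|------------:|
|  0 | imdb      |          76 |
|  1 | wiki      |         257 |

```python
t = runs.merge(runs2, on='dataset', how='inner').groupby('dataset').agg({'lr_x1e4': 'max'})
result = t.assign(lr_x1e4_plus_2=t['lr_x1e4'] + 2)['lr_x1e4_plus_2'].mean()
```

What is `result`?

52.5

merge on 'dataset' (how='inner') → 3 rows:
   lr_x1e4 dataset  params_m  loss_x100
0       51    imdb       838         76
1        1    wiki       576        257
2       50    wiki       370        257
group by dataset, max of lr_x1e4:
         lr_x1e4
dataset         
imdb          51
wiki          50
add column lr_x1e4_plus_2 = t['lr_x1e4'] + 2:
         lr_x1e4  lr_x1e4_plus_2
dataset                         
imdb          51              53
wiki          50              52
mean of column 'lr_x1e4_plus_2' → 52.5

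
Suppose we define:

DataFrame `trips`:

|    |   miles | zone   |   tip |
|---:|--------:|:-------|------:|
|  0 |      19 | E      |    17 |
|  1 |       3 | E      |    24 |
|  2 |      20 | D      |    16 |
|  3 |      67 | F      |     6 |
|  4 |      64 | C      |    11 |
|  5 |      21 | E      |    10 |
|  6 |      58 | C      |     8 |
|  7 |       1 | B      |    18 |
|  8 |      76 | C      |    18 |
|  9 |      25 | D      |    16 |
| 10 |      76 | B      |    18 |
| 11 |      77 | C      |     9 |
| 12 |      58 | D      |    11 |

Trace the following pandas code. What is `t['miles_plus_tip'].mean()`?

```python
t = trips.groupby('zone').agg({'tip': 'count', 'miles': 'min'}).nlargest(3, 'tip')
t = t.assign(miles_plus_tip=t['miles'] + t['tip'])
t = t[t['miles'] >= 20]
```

42.5

group by zone: count(tip), min(miles):
      tip  miles
zone            
B       2      1
C       4     58
D       3     20
E       3      3
F       1     67
take 3 rows with largest tip:
      tip  miles
zone            
C       4     58
D       3     20
E       3      3
add column miles_plus_tip = t['miles'] + t['tip']:
      tip  miles  miles_plus_tip
zone                            
C       4     58              62
D       3     20              23
E       3      3               6
filter rows where miles >= 20:
      tip  miles  miles_plus_tip
zone                            
C       4     58              62
D       3     20              23
Taking the mean of column 'miles_plus_tip' gives 42.5.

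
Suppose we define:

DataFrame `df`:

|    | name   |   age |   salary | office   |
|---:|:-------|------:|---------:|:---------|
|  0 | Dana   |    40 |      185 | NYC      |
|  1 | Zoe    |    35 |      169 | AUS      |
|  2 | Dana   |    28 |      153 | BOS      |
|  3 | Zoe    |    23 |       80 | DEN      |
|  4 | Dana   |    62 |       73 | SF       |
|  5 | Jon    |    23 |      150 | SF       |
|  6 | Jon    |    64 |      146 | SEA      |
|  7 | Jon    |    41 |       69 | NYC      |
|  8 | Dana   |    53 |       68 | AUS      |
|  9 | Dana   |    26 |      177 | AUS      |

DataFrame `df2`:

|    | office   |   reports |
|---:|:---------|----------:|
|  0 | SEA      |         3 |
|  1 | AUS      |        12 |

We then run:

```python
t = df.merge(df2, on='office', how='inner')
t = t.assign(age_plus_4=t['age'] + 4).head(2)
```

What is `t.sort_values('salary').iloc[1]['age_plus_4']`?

39

merge on 'office' (how='inner') → 4 rows:
   name  age  salary office  reports
0   Zoe   35     169    AUS       12
1   Jon   64     146    SEA        3
2  Dana   53      68    AUS       12
3  Dana   26     177    AUS       12
add column age_plus_4 = t['age'] + 4:
   name  age  salary office  reports  age_plus_4
0   Zoe   35     169    AUS       12          39
1   Jon   64     146    SEA        3          68
2  Dana   53      68    AUS       12          57
3  Dana   26     177    AUS       12          30
take first 2 rows:
  name  age  salary office  reports  age_plus_4
0  Zoe   35     169    AUS       12          39
1  Jon   64     146    SEA        3          68
sort by salary:
  name  age  salary office  reports  age_plus_4
1  Jon   64     146    SEA        3          68
0  Zoe   35     169    AUS       12          39
Then the value at position 1, column 'age_plus_4': 39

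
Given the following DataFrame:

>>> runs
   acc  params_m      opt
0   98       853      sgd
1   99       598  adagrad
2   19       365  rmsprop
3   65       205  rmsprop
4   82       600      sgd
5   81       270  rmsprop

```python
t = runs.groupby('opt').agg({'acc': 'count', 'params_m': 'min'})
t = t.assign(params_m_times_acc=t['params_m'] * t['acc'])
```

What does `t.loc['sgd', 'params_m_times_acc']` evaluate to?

group by opt: count(acc), min(params_m):
         acc  params_m
opt                   
adagrad    1       598
rmsprop    3       205
sgd        2       600
add column params_m_times_acc = t['params_m'] * t['acc']:
         acc  params_m  params_m_times_acc
opt                                       
adagrad    1       598                 598
rmsprop    3       205                 615
sgd        2       600                1200
value at row 'sgd', column 'params_m_times_acc' → 1200

1200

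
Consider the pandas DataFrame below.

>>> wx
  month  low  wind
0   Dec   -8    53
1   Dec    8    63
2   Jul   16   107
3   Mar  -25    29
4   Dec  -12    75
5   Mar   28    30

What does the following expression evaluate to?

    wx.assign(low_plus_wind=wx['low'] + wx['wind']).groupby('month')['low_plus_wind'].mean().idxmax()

Jul

add column low_plus_wind = wx['low'] + wx['wind']:
  month  low  wind  low_plus_wind
0   Dec   -8    53             45
1   Dec    8    63             71
2   Jul   16   107            123
3   Mar  -25    29              4
4   Dec  -12    75             63
5   Mar   28    30             58
group by month, mean of low_plus_wind:
month
Dec     59.666667
Jul    123.000000
Mar     31.000000
Name: low_plus_wind, dtype: float64
Hence Jul.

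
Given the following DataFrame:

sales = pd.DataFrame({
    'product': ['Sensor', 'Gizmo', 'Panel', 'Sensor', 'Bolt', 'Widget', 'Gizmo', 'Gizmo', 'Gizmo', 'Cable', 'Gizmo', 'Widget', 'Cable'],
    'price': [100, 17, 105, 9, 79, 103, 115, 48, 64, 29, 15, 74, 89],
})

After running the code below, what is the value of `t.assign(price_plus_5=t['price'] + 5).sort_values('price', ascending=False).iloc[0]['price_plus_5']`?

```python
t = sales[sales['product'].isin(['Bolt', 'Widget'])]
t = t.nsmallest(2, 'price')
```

84

filter rows where product in ['Bolt', 'Widget']:
   product  price
4     Bolt     79
5   Widget    103
11  Widget     74
take 2 rows with smallest price:
   product  price
11  Widget     74
4     Bolt     79
add column price_plus_5 = t['price'] + 5:
   product  price  price_plus_5
11  Widget     74            79
4     Bolt     79            84
sort by price descending:
   product  price  price_plus_5
4     Bolt     79            84
11  Widget     74            79
value at position 0, column 'price_plus_5' → 84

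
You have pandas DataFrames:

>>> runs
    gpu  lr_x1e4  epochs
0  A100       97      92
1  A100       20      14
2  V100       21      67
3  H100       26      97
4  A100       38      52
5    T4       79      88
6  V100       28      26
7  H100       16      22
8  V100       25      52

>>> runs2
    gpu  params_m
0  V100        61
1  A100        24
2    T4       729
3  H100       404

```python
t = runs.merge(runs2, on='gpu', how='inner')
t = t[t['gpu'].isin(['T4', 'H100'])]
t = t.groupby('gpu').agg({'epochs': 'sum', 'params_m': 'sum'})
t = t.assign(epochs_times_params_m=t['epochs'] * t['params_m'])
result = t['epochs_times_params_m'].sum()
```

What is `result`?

merge on 'gpu' (how='inner') → 9 rows:
    gpu  lr_x1e4  epochs  params_m
0  A100       97      92        24
1  A100       20      14        24
2  V100       21      67        61
3  H100       26      97       404
4  A100       38      52        24
5    T4       79      88       729
6  V100       28      26        61
7  H100       16      22       404
8  V100       25      52        61
filter rows where gpu in ['T4', 'H100']:
    gpu  lr_x1e4  epochs  params_m
3  H100       26      97       404
5    T4       79      88       729
7  H100       16      22       404
group by gpu: sum(epochs), sum(params_m):
      epochs  params_m
gpu                   
H100     119       808
T4        88       729
add column epochs_times_params_m = t['epochs'] * t['params_m']:
      epochs  params_m  epochs_times_params_m
gpu                                          
H100     119       808                  96152
T4        88       729                  64152
So sum() = 160304.

160304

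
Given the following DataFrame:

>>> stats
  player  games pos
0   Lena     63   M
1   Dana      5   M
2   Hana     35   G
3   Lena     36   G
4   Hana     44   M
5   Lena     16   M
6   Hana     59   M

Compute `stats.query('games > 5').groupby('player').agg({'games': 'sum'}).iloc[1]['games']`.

filter rows where games > 5:
  player  games pos
0   Lena     63   M
2   Hana     35   G
3   Lena     36   G
4   Hana     44   M
5   Lena     16   M
6   Hana     59   M
group by player, sum of games:
        games
player       
Hana      138
Lena      115
Then the value at position 1, column 'games': 115

115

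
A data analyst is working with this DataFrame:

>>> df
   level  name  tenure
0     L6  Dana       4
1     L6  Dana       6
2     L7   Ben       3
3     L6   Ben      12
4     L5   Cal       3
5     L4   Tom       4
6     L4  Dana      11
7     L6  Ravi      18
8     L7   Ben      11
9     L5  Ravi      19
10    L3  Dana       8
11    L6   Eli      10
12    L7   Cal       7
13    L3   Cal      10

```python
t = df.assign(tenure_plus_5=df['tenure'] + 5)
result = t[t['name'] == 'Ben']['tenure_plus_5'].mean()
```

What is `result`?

add column tenure_plus_5 = df['tenure'] + 5:
   level  name  tenure  tenure_plus_5
0     L6  Dana       4              9
1     L6  Dana       6             11
2     L7   Ben       3              8
3     L6   Ben      12             17
4     L5   Cal       3              8
5     L4   Tom       4              9
6     L4  Dana      11             16
7     L6  Ravi      18             23
8     L7   Ben      11             16
9     L5  Ravi      19             24
10    L3  Dana       8             13
11    L6   Eli      10             15
12    L7   Cal       7             12
13    L3   Cal      10             15
filter rows where name == 'Ben':
  level name  tenure  tenure_plus_5
2    L7  Ben       3              8
3    L6  Ben      12             17
8    L7  Ben      11             16
The mean of column 'tenure_plus_5' is 13.6666666667.

13.6666666667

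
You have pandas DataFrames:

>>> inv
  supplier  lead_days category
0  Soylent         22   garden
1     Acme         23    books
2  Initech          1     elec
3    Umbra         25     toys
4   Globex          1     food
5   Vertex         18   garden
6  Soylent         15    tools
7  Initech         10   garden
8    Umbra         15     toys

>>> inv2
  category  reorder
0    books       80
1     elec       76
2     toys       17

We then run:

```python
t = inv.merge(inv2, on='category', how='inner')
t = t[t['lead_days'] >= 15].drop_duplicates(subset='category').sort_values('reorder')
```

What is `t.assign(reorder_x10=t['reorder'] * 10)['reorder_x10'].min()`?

merge on 'category' (how='inner') → 4 rows:
  supplier  lead_days category  reorder
0     Acme         23    books       80
1  Initech          1     elec       76
2    Umbra         25     toys       17
3    Umbra         15     toys       17
filter rows where lead_days >= 15:
  supplier  lead_days category  reorder
0     Acme         23    books       80
2    Umbra         25     toys       17
3    Umbra         15     toys       17
drop duplicate category (keep=first):
  supplier  lead_days category  reorder
0     Acme         23    books       80
2    Umbra         25     toys       17
sort by reorder:
  supplier  lead_days category  reorder
2    Umbra         25     toys       17
0     Acme         23    books       80
add column reorder_x10 = t['reorder'] * 10:
  supplier  lead_days category  reorder  reorder_x10
2    Umbra         25     toys       17          170
0     Acme         23    books       80          800
Finally, min of column 'reorder_x10' = 170.

170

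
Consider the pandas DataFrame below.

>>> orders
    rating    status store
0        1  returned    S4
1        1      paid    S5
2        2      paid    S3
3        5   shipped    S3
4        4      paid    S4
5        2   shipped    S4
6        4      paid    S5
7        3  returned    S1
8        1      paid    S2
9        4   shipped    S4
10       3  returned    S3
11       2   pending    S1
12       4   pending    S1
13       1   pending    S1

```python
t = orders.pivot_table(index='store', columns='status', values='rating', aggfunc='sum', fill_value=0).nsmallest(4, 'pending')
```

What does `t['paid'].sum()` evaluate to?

12

pivot: rows=store, cols=status, sum(rating):
status  paid  pending  returned  shipped
store                                   
S1         0        7         3        0
S2         1        0         0        0
S3         2        0         3        5
S4         4        0         1        6
S5         5        0         0        0
take 4 rows with smallest pending:
status  paid  pending  returned  shipped
store                                   
S2         1        0         0        0
S3         2        0         3        5
S4         4        0         1        6
S5         5        0         0        0
Taking the sum of column 'paid' gives 12.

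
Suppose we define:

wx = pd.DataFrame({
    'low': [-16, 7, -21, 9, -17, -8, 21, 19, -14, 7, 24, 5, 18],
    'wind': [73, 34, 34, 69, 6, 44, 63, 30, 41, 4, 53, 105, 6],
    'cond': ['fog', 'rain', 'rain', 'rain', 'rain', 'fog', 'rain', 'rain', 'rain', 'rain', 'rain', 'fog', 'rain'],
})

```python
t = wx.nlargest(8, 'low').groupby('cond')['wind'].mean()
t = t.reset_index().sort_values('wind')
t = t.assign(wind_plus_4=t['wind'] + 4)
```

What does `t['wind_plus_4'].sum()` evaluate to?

150.0

take 8 rows with largest low:
    low  wind  cond
10   24    53  rain
6    21    63  rain
7    19    30  rain
12   18     6  rain
3     9    69  rain
1     7    34  rain
9     7     4  rain
11    5   105   fog
group by cond, mean of wind:
cond
fog     105.0
rain     37.0
Name: wind, dtype: float64
reset_index():
   cond   wind
0   fog  105.0
1  rain   37.0
sort by wind:
   cond   wind
1  rain   37.0
0   fog  105.0
add column wind_plus_4 = t['wind'] + 4:
   cond   wind  wind_plus_4
1  rain   37.0         41.0
0   fog  105.0        109.0
Then the sum of column 'wind_plus_4': 150.0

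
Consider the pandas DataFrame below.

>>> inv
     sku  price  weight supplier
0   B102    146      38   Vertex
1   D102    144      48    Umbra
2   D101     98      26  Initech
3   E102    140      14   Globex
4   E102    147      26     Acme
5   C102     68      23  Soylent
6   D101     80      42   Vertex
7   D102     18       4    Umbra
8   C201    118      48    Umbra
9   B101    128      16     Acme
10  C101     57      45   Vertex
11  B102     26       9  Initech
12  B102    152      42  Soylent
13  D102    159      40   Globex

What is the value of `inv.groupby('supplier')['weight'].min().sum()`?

group by supplier, min of weight:
supplier
Acme       16
Globex     14
Initech     9
Soylent    23
Umbra       4
Vertex     38
Name: weight, dtype: int64
Then the sum of the resulting series: 104

104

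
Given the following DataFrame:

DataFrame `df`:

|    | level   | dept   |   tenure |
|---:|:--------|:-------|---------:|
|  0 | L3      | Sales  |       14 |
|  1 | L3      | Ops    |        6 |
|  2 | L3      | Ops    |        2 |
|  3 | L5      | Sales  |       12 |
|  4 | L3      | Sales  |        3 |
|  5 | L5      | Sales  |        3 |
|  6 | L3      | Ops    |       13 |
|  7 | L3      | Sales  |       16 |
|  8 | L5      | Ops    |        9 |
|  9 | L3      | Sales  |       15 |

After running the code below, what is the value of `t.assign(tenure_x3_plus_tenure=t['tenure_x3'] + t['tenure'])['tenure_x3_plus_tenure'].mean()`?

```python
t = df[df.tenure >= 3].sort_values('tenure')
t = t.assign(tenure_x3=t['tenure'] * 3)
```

40.4444444444

filter rows where tenure >= 3:
  level   dept  tenure
0    L3  Sales      14
1    L3    Ops       6
3    L5  Sales      12
4    L3  Sales       3
5    L5  Sales       3
6    L3    Ops      13
7    L3  Sales      16
8    L5    Ops       9
9    L3  Sales      15
sort by tenure:
  level   dept  tenure
4    L3  Sales       3
5    L5  Sales       3
1    L3    Ops       6
8    L5    Ops       9
3    L5  Sales      12
6    L3    Ops      13
0    L3  Sales      14
9    L3  Sales      15
7    L3  Sales      16
add column tenure_x3 = t['tenure'] * 3:
  level   dept  tenure  tenure_x3
4    L3  Sales       3          9
5    L5  Sales       3          9
1    L3    Ops       6         18
8    L5    Ops       9         27
3    L5  Sales      12         36
6    L3    Ops      13         39
0    L3  Sales      14         42
9    L3  Sales      15         45
7    L3  Sales      16         48
add column tenure_x3_plus_tenure = t['tenure_x3'] + t['tenure']:
  level   dept  tenure  tenure_x3  tenure_x3_plus_tenure
4    L3  Sales       3          9                     12
5    L5  Sales       3          9                     12
1    L3    Ops       6         18                     24
8    L5    Ops       9         27                     36
3    L5  Sales      12         36                     48
6    L3    Ops      13         39                     52
0    L3  Sales      14         42                     56
9    L3  Sales      15         45                     60
7    L3  Sales      16         48                     64
The mean of column 'tenure_x3_plus_tenure' is 40.4444444444.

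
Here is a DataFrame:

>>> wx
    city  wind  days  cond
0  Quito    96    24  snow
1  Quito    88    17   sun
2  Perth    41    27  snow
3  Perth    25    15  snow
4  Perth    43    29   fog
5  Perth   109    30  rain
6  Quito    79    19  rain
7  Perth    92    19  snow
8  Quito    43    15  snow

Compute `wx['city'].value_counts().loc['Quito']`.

4

value_counts of city:
city
Perth    5
Quito    4
Name: count, dtype: int64
Hence 4.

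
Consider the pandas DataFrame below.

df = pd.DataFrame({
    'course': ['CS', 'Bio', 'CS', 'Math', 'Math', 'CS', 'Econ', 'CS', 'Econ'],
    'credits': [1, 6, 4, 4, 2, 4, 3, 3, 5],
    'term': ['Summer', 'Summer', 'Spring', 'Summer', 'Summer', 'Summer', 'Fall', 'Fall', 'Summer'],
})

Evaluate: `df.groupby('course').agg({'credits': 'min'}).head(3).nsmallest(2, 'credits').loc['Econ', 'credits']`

group by course, min of credits:
        credits
course         
Bio           6
CS            1
Econ          3
Math          2
take first 3 rows:
        credits
course         
Bio           6
CS            1
Econ          3
take 2 rows with smallest credits:
        credits
course         
CS            1
Econ          3
So loc['Econ', 'credits'] = 3.

3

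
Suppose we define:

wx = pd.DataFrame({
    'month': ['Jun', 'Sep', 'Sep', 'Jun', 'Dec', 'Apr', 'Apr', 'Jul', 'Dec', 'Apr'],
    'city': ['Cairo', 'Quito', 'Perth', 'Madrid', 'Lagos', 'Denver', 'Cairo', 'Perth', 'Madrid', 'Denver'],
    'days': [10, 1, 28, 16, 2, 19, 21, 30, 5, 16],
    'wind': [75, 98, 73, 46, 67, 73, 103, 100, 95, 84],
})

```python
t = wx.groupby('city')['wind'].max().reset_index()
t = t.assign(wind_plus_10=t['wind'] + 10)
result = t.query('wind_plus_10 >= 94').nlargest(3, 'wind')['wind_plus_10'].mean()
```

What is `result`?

110.333333333

group by city, max of wind:
city
Cairo     103
Denver     84
Lagos      67
Madrid     95
Perth     100
Quito      98
Name: wind, dtype: int64
reset_index():
     city  wind
0   Cairo   103
1  Denver    84
2   Lagos    67
3  Madrid    95
4   Perth   100
5   Quito    98
add column wind_plus_10 = t['wind'] + 10:
     city  wind  wind_plus_10
0   Cairo   103           113
1  Denver    84            94
2   Lagos    67            77
3  Madrid    95           105
4   Perth   100           110
5   Quito    98           108
filter rows where wind_plus_10 >= 94:
     city  wind  wind_plus_10
0   Cairo   103           113
1  Denver    84            94
3  Madrid    95           105
4   Perth   100           110
5   Quito    98           108
take 3 rows with largest wind:
    city  wind  wind_plus_10
0  Cairo   103           113
4  Perth   100           110
5  Quito    98           108
mean of column 'wind_plus_10' → 110.333333333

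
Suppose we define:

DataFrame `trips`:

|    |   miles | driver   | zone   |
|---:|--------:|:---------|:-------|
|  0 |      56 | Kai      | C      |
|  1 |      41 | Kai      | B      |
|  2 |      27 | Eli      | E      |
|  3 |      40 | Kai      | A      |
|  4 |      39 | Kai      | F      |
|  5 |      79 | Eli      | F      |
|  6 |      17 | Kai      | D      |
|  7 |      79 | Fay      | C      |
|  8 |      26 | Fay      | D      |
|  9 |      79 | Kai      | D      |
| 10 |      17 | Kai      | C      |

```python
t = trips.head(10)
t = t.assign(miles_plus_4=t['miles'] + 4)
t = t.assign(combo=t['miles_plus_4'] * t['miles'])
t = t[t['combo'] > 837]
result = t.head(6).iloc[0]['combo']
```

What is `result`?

take first 10 rows:
   miles driver zone
0     56    Kai    C
1     41    Kai    B
2     27    Eli    E
3     40    Kai    A
4     39    Kai    F
5     79    Eli    F
6     17    Kai    D
7     79    Fay    C
8     26    Fay    D
9     79    Kai    D
add column miles_plus_4 = t['miles'] + 4:
   miles driver zone  miles_plus_4
0     56    Kai    C            60
1     41    Kai    B            45
2     27    Eli    E            31
3     40    Kai    A            44
4     39    Kai    F            43
5     79    Eli    F            83
6     17    Kai    D            21
7     79    Fay    C            83
8     26    Fay    D            30
9     79    Kai    D            83
add column combo = t['miles_plus_4'] * t['miles']:
   miles driver zone  miles_plus_4  combo
0     56    Kai    C            60   3360
1     41    Kai    B            45   1845
2     27    Eli    E            31    837
3     40    Kai    A            44   1760
4     39    Kai    F            43   1677
5     79    Eli    F            83   6557
6     17    Kai    D            21    357
7     79    Fay    C            83   6557
8     26    Fay    D            30    780
9     79    Kai    D            83   6557
filter rows where combo > 837:
   miles driver zone  miles_plus_4  combo
0     56    Kai    C            60   3360
1     41    Kai    B            45   1845
3     40    Kai    A            44   1760
4     39    Kai    F            43   1677
5     79    Eli    F            83   6557
7     79    Fay    C            83   6557
9     79    Kai    D            83   6557
take first 6 rows:
   miles driver zone  miles_plus_4  combo
0     56    Kai    C            60   3360
1     41    Kai    B            45   1845
3     40    Kai    A            44   1760
4     39    Kai    F            43   1677
5     79    Eli    F            83   6557
7     79    Fay    C            83   6557
Hence 3360.

3360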